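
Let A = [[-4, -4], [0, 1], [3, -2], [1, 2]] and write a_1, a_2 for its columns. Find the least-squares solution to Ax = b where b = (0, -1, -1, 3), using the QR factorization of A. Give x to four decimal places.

x = (-0.1660, 0.3597)

a_1 = (-4, 0, 3, 1); ‖a_1‖ = 5.0990, so q_1 = (-0.7845, 0.0000, 0.5883, 0.1961).
q_1·a_2 = (-0.7845)·(-4) + 0.0000·1 + 0.5883·(-2) + 0.1961·2 = 2.3534.
u_2 = a_2 − 2.3534·q_1 = (-2.1538, 1.0000, -3.3846, 1.5385).
‖u_2‖ = 4.4115, so q_2 = (-0.4882, 0.2267, -0.7672, 0.3487).
Qᵀb = (0.0000, 1.5868).
Back-substitute: x_2 = 1.5868/4.4115 = 0.3597.
x_1 = (0.0000 − 2.3534·0.3597)/5.0990 = -0.1660.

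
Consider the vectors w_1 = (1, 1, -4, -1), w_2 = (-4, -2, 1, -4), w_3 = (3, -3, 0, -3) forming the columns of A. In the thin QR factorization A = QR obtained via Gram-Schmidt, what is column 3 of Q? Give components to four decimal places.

e_1 = w_1/‖w_1‖ = (1, 1, -4, -1)/4.3589 = (0.2294, 0.2294, -0.9177, -0.2294).
r_{12} = e_1·w_2 = -1.3765.
u_2 = w_2 + 1.3765·e_1 = (-3.6842, -1.6842, -0.2632, -4.3158).
‖u_2‖ = 5.9250, so e_2 = (-0.6218, -0.2843, -0.0444, -0.7284).
r_{13} = e_1·w_3 = 0.6882; r_{23} = e_2·w_3 = 1.1726.
u_3 = w_3 − 0.6882·e_1 − 1.1726·e_2 = (3.5712, -2.8246, 0.6837, -1.9880).
‖u_3‖ = 5.0151, so e_3 = (0.7121, -0.5632, 0.1363, -0.3964).

e_3 = (0.7121, -0.5632, 0.1363, -0.3964)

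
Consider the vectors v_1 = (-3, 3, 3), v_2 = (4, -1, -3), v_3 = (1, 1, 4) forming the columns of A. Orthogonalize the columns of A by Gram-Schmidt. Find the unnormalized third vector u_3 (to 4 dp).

u_3 = (1.8571, -0.9286, 2.7857)

v_1 = (-3, 3, 3); ‖v_1‖ = 5.1962, so q_1 = (-0.5774, 0.5774, 0.5774).
q_1·v_2 = (-0.5774)·4 + 0.5774·(-1) + 0.5774·(-3) = -4.6188.
u_2 = v_2 + 4.6188·q_1 = (1.3333, 1.6667, -0.3333).
‖u_2‖ = 2.1602, so q_2 = (0.6172, 0.7715, -0.1543).
q_1·v_3 = (-0.5774)·1 + 0.5774·1 + 0.5774·4 = 2.3094; q_2·v_3 = 0.6172·1 + 0.7715·1 + (-0.1543)·4 = 0.7715.
u_3 = v_3 − 2.3094·q_1 − 0.7715·q_2 = (1.8571, -0.9286, 2.7857).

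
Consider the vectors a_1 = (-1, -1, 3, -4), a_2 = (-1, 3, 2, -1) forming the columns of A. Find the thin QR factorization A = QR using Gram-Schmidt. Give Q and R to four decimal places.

a_1 = (-1, -1, 3, -4); ‖a_1‖ = 5.1962, so e_1 = (-0.1925, -0.1925, 0.5774, -0.7698).
e_1·a_2 = (-0.1925)·(-1) + (-0.1925)·3 + 0.5774·2 + (-0.7698)·(-1) = 1.5396.
u_2 = a_2 − 1.5396·e_1 = (-0.7037, 3.2963, 1.1111, 0.1852).
‖u_2‖ = 3.5538, so e_2 = (-0.1980, 0.9275, 0.3127, 0.0521).

Q = [[-0.1925, -0.1980], [-0.1925, 0.9275], [0.5774, 0.3127], [-0.7698, 0.0521]], R = [[5.1962, 1.5396], [0.0000, 3.5538]]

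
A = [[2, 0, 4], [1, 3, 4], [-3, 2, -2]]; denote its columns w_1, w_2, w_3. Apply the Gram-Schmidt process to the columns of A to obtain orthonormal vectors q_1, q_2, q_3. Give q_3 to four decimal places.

q_3 = (0.8363, -0.3041, 0.4562)

w_1 = (2, 1, -3); ‖w_1‖ = 3.7417, so q_1 = (0.5345, 0.2673, -0.8018).
q_1·w_2 = 0.5345·0 + 0.2673·3 + (-0.8018)·2 = -0.8018.
u_2 = w_2 + 0.8018·q_1 = (0.4286, 3.2143, 1.3571).
‖u_2‖ = 3.5153, so q_2 = (0.1219, 0.9144, 0.3861).
q_1·w_3 = 0.5345·4 + 0.2673·4 + (-0.8018)·(-2) = 4.8107; q_2·w_3 = 0.1219·4 + 0.9144·4 + 0.3861·(-2) = 3.3730.
u_3 = w_3 − 4.8107·q_1 − 3.3730·q_2 = (1.0173, -0.3699, 0.5549).
‖u_3‖ = 1.2165, so q_3 = (0.8363, -0.3041, 0.4562).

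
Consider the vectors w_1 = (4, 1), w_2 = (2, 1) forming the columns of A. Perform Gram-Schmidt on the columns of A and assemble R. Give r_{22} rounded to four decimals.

w_1 = (4, 1); ‖w_1‖ = 4.1231, so e_1 = (0.9701, 0.2425).
e_1·w_2 = 0.9701·2 + 0.2425·1 = 2.1828.
u_2 = w_2 − 2.1828·e_1 = (-0.1176, 0.4706).
r_{22} = ‖u_2‖ = 0.4851.

r_{22} = 0.4851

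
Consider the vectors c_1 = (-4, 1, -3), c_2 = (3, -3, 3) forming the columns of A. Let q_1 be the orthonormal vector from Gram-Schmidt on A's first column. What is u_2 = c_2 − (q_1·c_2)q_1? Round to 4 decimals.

c_1 = (-4, 1, -3); ‖c_1‖ = 5.0990, so q_1 = (-0.7845, 0.1961, -0.5883).
q_1·c_2 = (-0.7845)·3 + 0.1961·(-3) + (-0.5883)·3 = -4.7068.
u_2 = c_2 + 4.7068·q_1 = (-0.6923, -2.0769, 0.2308).

u_2 = (-0.6923, -2.0769, 0.2308)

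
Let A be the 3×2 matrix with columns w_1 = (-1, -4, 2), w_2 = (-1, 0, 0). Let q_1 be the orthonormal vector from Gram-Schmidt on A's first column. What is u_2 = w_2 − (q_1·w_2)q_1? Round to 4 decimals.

u_2 = (-0.9524, 0.1905, -0.0952)

w_1 = (-1, -4, 2); ‖w_1‖ = 4.5826, so q_1 = (-0.2182, -0.8729, 0.4364).
q_1·w_2 = (-0.2182)·(-1) + (-0.8729)·0 + 0.4364·0 = 0.2182.
u_2 = w_2 − 0.2182·q_1 = (-0.9524, 0.1905, -0.0952).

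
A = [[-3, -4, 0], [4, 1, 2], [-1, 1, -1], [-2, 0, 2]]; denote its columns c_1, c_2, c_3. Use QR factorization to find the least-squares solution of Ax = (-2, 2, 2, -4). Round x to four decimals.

x = (0.8423, 0.0279, -1.1377)

q_1 = c_1/‖c_1‖ = (-3, 4, -1, -2)/5.4772 = (-0.5477, 0.7303, -0.1826, -0.3651).
r_{12} = q_1·c_2 = 2.7386.
u_2 = c_2 − 2.7386·q_1 = (-2.5000, -1.0000, 1.5000, 1.0000).
‖u_2‖ = 3.2404, so q_2 = (-0.7715, -0.3086, 0.4629, 0.3086).
r_{13} = q_1·c_3 = 0.9129; r_{23} = q_2·c_3 = -0.4629.
u_3 = c_3 − 0.9129·q_1 + 0.4629·q_2 = (0.1429, 1.1905, -0.6190, 2.4762).
‖u_3‖ = 2.8200, so q_3 = (0.0507, 0.4222, -0.2195, 0.8781).
Qᵀb = (3.6515, 0.6172, -3.2084).
Back-substitute: x_3 = -3.2084/2.8200 = -1.1377.
x_2 = (0.6172 + 0.4629·(-1.1377))/3.2404 = 0.0279.
x_1 = (3.6515 − 2.7386·0.0279 − 0.9129·(-1.1377))/5.4772 = 0.8423.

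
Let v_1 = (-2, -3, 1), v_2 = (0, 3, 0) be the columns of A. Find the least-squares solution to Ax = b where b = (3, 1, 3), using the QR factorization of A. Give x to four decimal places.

x = (-0.6000, -0.2667)

v_1 = (-2, -3, 1); ‖v_1‖ = 3.7417, so e_1 = (-0.5345, -0.8018, 0.2673).
e_1·v_2 = (-0.5345)·0 + (-0.8018)·3 + 0.2673·0 = -2.4054.
u_2 = v_2 + 2.4054·e_1 = (-1.2857, 1.0714, 0.6429).
‖u_2‖ = 1.7928, so e_2 = (-0.7171, 0.5976, 0.3586).
Qᵀb = (-1.6036, -0.4781).
Back-substitute: x_2 = -0.4781/1.7928 = -0.2667.
x_1 = (-1.6036 + 2.4054·(-0.2667))/3.7417 = -0.6000.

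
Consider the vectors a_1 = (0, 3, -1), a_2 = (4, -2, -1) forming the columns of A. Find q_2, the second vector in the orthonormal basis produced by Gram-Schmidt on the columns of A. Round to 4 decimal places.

q_1 = a_1/‖a_1‖ = (0, 3, -1)/3.1623 = (0.0000, 0.9487, -0.3162).
r_{12} = q_1·a_2 = -1.5811.
u_2 = a_2 + 1.5811·q_1 = (4.0000, -0.5000, -1.5000).
‖u_2‖ = 4.3012, so q_2 = (0.9300, -0.1162, -0.3487).

q_2 = (0.9300, -0.1162, -0.3487)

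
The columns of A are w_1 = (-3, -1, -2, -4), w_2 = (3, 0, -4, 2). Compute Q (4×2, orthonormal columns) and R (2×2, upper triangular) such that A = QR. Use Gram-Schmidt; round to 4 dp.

Q = [[-0.5477, 0.4095], [-0.1826, -0.0585], [-0.3651, -0.8970], [-0.7303, 0.1560]], R = [[5.4772, -1.6432], [0.0000, 5.1284]]

q_1 = w_1/‖w_1‖ = (-3, -1, -2, -4)/5.4772 = (-0.5477, -0.1826, -0.3651, -0.7303).
r_{12} = q_1·w_2 = -1.6432.
u_2 = w_2 + 1.6432·q_1 = (2.1000, -0.3000, -4.6000, 0.8000).
‖u_2‖ = 5.1284, so q_2 = (0.4095, -0.0585, -0.8970, 0.1560).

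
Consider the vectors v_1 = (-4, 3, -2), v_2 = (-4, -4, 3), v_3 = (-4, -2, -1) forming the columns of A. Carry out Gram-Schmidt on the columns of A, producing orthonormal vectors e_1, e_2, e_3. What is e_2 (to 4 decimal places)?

e_2 = (-0.6689, -0.5934, 0.4477)

v_1 = (-4, 3, -2); ‖v_1‖ = 5.3852, so e_1 = (-0.7428, 0.5571, -0.3714).
e_1·v_2 = (-0.7428)·(-4) + 0.5571·(-4) + (-0.3714)·3 = -0.3714.
u_2 = v_2 + 0.3714·e_1 = (-4.2759, -3.7931, 2.8621).
‖u_2‖ = 6.3923, so e_2 = (-0.6689, -0.5934, 0.4477).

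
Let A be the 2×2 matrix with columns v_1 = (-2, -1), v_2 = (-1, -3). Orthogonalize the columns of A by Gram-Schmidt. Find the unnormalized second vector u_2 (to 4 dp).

u_2 = (1.0000, -2.0000)

q_1 = v_1/‖v_1‖ = (-2, -1)/2.2361 = (-0.8944, -0.4472).
r_{12} = q_1·v_2 = 2.2361.
u_2 = v_2 − 2.2361·q_1 = (1.0000, -2.0000).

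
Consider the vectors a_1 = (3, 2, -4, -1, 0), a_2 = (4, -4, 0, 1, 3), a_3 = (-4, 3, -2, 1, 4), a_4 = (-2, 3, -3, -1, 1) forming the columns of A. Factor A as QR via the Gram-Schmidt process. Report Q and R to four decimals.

Q = [[0.5477, 0.5730, -0.4337, -0.3365], [0.3651, -0.6504, 0.2220, -0.4801], [-0.7303, 0.0619, -0.2706, -0.3055], [-0.1826, 0.1703, 0.2250, -0.7480], [0.0000, 0.4646, 0.7993, 0.0579]], R = [[5.4772, 0.5477, 0.1826, 2.3735], [0.0000, 6.4576, -2.3383, -2.9887], [0.0000, 0.0000, 6.3639, 2.9193], [0.0000, 0.0000, 0.0000, 0.9549]]

a_1 = (3, 2, -4, -1, 0); ‖a_1‖ = 5.4772, so q_1 = (0.5477, 0.3651, -0.7303, -0.1826, 0.0000).
q_1·a_2 = 0.5477·4 + 0.3651·(-4) + (-0.7303)·0 + (-0.1826)·1 + 0.0000·3 = 0.5477.
u_2 = a_2 − 0.5477·q_1 = (3.7000, -4.2000, 0.4000, 1.1000, 3.0000).
‖u_2‖ = 6.4576, so q_2 = (0.5730, -0.6504, 0.0619, 0.1703, 0.4646).
q_1·a_3 = 0.5477·(-4) + 0.3651·3 + (-0.7303)·(-2) + (-0.1826)·1 + 0.0000·4 = 0.1826; q_2·a_3 = 0.5730·(-4) + (-0.6504)·3 + 0.0619·(-2) + 0.1703·1 + 0.4646·4 = -2.3383.
u_3 = a_3 − 0.1826·q_1 + 2.3383·q_2 = (-2.7602, 1.4125, -1.7218, 1.4317, 5.0863).
‖u_3‖ = 6.3639, so q_3 = (-0.4337, 0.2220, -0.2706, 0.2250, 0.7993).
q_1·a_4 = 0.5477·(-2) + 0.3651·3 + (-0.7303)·(-3) + (-0.1826)·(-1) + 0.0000·1 = 2.3735; q_2·a_4 = 0.5730·(-2) + (-0.6504)·3 + 0.0619·(-3) + 0.1703·(-1) + 0.4646·1 = -2.9887; q_3·a_4 = (-0.4337)·(-2) + 0.2220·3 + (-0.2706)·(-3) + 0.2250·(-1) + 0.7993·1 = 2.9193.
u_4 = a_4 − 2.3735·q_1 + 2.9887·q_2 − 2.9193·q_3 = (-0.3214, -0.4585, -0.2917, -0.7143, 0.0552).
‖u_4‖ = 0.9549, so q_4 = (-0.3365, -0.4801, -0.3055, -0.7480, 0.0579).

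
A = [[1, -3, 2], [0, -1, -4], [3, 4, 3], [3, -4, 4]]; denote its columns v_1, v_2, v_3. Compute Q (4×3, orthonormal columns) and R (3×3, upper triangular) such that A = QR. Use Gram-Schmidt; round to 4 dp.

Q = [[0.2294, -0.4410, 0.1521], [0.0000, -0.1552, -0.9833], [0.6882, 0.6942, -0.0912], [0.6882, -0.5472, 0.0405]], R = [[4.3589, -0.6882, 5.2766], [0.0000, 6.4441, -0.3675], [0.0000, 0.0000, 4.1259]]

v_1 = (1, 0, 3, 3); ‖v_1‖ = 4.3589, so q_1 = (0.2294, 0.0000, 0.6882, 0.6882).
q_1·v_2 = 0.2294·(-3) + 0.0000·(-1) + 0.6882·4 + 0.6882·(-4) = -0.6882.
u_2 = v_2 + 0.6882·q_1 = (-2.8421, -1.0000, 4.4737, -3.5263).
‖u_2‖ = 6.4441, so q_2 = (-0.4410, -0.1552, 0.6942, -0.5472).
q_1·v_3 = 0.2294·2 + 0.0000·(-4) + 0.6882·3 + 0.6882·4 = 5.2766; q_2·v_3 = (-0.4410)·2 + (-0.1552)·(-4) + 0.6942·3 + (-0.5472)·4 = -0.3675.
u_3 = v_3 − 5.2766·q_1 + 0.3675·q_2 = (0.6274, -4.0570, -0.3764, 0.1673).
‖u_3‖ = 4.1259, so q_3 = (0.1521, -0.9833, -0.0912, 0.0405).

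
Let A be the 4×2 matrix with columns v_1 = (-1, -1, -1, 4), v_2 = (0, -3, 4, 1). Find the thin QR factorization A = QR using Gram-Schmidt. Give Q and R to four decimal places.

v_1 = (-1, -1, -1, 4); ‖v_1‖ = 4.3589, so e_1 = (-0.2294, -0.2294, -0.2294, 0.9177).
e_1·v_2 = (-0.2294)·0 + (-0.2294)·(-3) + (-0.2294)·4 + 0.9177·1 = 0.6882.
u_2 = v_2 − 0.6882·e_1 = (0.1579, -2.8421, 4.1579, 0.3684).
‖u_2‖ = 5.0524, so e_2 = (0.0313, -0.5625, 0.8230, 0.0729).

Q = [[-0.2294, 0.0313], [-0.2294, -0.5625], [-0.2294, 0.8230], [0.9177, 0.0729]], R = [[4.3589, 0.6882], [0.0000, 5.0524]]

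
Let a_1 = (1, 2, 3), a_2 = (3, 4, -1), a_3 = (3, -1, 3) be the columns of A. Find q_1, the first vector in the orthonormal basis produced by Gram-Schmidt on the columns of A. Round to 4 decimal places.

a_1 = (1, 2, 3); ‖a_1‖ = 3.7417, so q_1 = (0.2673, 0.5345, 0.8018).

q_1 = (0.2673, 0.5345, 0.8018)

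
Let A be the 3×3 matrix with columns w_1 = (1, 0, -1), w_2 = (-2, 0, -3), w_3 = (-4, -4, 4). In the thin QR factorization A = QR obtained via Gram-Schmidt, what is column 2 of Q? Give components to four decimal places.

q_2 = (-0.7071, 0.0000, -0.7071)

w_1 = (1, 0, -1); ‖w_1‖ = 1.4142, so q_1 = (0.7071, 0.0000, -0.7071).
q_1·w_2 = 0.7071·(-2) + 0.0000·0 + (-0.7071)·(-3) = 0.7071.
u_2 = w_2 − 0.7071·q_1 = (-2.5000, 0.0000, -2.5000).
‖u_2‖ = 3.5355, so q_2 = (-0.7071, 0.0000, -0.7071).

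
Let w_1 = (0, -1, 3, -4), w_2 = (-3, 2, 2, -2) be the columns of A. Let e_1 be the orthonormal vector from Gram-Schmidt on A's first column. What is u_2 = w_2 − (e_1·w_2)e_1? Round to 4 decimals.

e_1 = w_1/‖w_1‖ = (0, -1, 3, -4)/5.0990 = (0.0000, -0.1961, 0.5883, -0.7845).
r_{12} = e_1·w_2 = 2.3534.
u_2 = w_2 − 2.3534·e_1 = (-3.0000, 2.4615, 0.6154, -0.1538).

u_2 = (-3.0000, 2.4615, 0.6154, -0.1538)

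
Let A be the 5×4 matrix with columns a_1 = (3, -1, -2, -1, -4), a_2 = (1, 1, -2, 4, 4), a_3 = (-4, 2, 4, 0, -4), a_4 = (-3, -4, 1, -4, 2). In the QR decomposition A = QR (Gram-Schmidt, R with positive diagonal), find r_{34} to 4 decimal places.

a_1 = (3, -1, -2, -1, -4); ‖a_1‖ = 5.5678, so q_1 = (0.5388, -0.1796, -0.3592, -0.1796, -0.7184).
q_1·a_2 = 0.5388·1 + (-0.1796)·1 + (-0.3592)·(-2) + (-0.1796)·4 + (-0.7184)·4 = -2.5145.
u_2 = a_2 + 2.5145·q_1 = (2.3548, 0.5484, -2.9032, 3.5484, 2.1935).
‖u_2‖ = 5.6283, so q_2 = (0.4184, 0.0974, -0.5158, 0.6305, 0.3897).
q_1·a_3 = 0.5388·(-4) + (-0.1796)·2 + (-0.3592)·4 + (-0.1796)·0 + (-0.7184)·(-4) = -1.0776; q_2·a_3 = 0.4184·(-4) + 0.0974·2 + (-0.5158)·4 + 0.6305·0 + 0.3897·(-4) = -5.1010.
u_3 = a_3 + 1.0776·q_1 + 5.1010·q_2 = (-1.2851, 2.3035, 0.9817, 3.0224, -2.7862).
‖u_3‖ = 4.9818, so q_3 = (-0.2580, 0.4624, 0.1970, 0.6067, -0.5593).
r_{34} = q_3·a_4 = -4.4238.

r_{34} = -4.4238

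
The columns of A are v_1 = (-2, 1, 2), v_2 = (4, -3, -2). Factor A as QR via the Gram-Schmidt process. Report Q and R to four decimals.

Q = [[-0.6667, 0.3333], [0.3333, -0.6667], [0.6667, 0.6667]], R = [[3.0000, -5.0000], [0.0000, 2.0000]]

v_1 = (-2, 1, 2); ‖v_1‖ = 3.0000, so e_1 = (-0.6667, 0.3333, 0.6667).
e_1·v_2 = (-0.6667)·4 + 0.3333·(-3) + 0.6667·(-2) = -5.0000.
u_2 = v_2 + 5.0000·e_1 = (0.6667, -1.3333, 1.3333).
‖u_2‖ = 2.0000, so e_2 = (0.3333, -0.6667, 0.6667).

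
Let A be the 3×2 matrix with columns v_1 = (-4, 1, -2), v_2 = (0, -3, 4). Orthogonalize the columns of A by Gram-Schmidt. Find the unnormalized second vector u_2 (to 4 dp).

v_1 = (-4, 1, -2); ‖v_1‖ = 4.5826, so e_1 = (-0.8729, 0.2182, -0.4364).
e_1·v_2 = (-0.8729)·0 + 0.2182·(-3) + (-0.4364)·4 = -2.4004.
u_2 = v_2 + 2.4004·e_1 = (-2.0952, -2.4762, 2.9524).

u_2 = (-2.0952, -2.4762, 2.9524)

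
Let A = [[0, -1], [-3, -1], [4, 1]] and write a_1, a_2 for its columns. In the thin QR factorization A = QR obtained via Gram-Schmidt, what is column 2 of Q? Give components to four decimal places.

q_1 = a_1/‖a_1‖ = (0, -3, 4)/5.0000 = (0.0000, -0.6000, 0.8000).
r_{12} = q_1·a_2 = 1.4000.
u_2 = a_2 − 1.4000·q_1 = (-1.0000, -0.1600, -0.1200).
‖u_2‖ = 1.0198, so q_2 = (-0.9806, -0.1569, -0.1177).

q_2 = (-0.9806, -0.1569, -0.1177)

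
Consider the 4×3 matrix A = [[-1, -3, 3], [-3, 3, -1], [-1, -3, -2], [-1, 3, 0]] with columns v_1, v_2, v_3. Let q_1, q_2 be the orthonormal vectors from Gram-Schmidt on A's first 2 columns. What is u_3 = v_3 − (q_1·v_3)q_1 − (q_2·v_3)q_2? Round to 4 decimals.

q_1 = v_1/‖v_1‖ = (-1, -3, -1, -1)/3.4641 = (-0.2887, -0.8660, -0.2887, -0.2887).
r_{12} = q_1·v_2 = -1.7321.
u_2 = v_2 + 1.7321·q_1 = (-3.5000, 1.5000, -3.5000, 2.5000).
‖u_2‖ = 5.7446, so q_2 = (-0.6093, 0.2611, -0.6093, 0.4352).
r_{13} = q_1·v_3 = 0.5774; r_{23} = q_2·v_3 = -0.8704.
u_3 = v_3 − 0.5774·q_1 + 0.8704·q_2 = (2.6364, -0.2727, -2.3636, 0.5455).

u_3 = (2.6364, -0.2727, -2.3636, 0.5455)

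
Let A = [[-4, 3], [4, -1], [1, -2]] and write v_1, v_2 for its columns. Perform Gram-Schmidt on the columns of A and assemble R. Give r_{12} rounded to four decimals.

r_{12} = -3.1334

v_1 = (-4, 4, 1); ‖v_1‖ = 5.7446, so q_1 = (-0.6963, 0.6963, 0.1741).
r_{12} = q_1·v_2 = -3.1334.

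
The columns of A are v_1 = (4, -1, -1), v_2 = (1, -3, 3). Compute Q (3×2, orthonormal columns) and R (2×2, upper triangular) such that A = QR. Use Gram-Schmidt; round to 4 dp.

q_1 = v_1/‖v_1‖ = (4, -1, -1)/4.2426 = (0.9428, -0.2357, -0.2357).
r_{12} = q_1·v_2 = 0.9428.
u_2 = v_2 − 0.9428·q_1 = (0.1111, -2.7778, 3.2222).
‖u_2‖ = 4.2557, so q_2 = (0.0261, -0.6527, 0.7572).

Q = [[0.9428, 0.0261], [-0.2357, -0.6527], [-0.2357, 0.7572]], R = [[4.2426, 0.9428], [0.0000, 4.2557]]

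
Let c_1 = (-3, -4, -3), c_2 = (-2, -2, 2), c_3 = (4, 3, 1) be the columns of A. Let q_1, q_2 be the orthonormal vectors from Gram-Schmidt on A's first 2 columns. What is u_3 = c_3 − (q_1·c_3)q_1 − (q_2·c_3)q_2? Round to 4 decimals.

c_1 = (-3, -4, -3); ‖c_1‖ = 5.8310, so q_1 = (-0.5145, -0.6860, -0.5145).
q_1·c_2 = (-0.5145)·(-2) + (-0.6860)·(-2) + (-0.5145)·2 = 1.3720.
u_2 = c_2 − 1.3720·q_1 = (-1.2941, -1.0588, 2.7059).
‖u_2‖ = 3.1808, so q_2 = (-0.4068, -0.3329, 0.8507).
q_1·c_3 = (-0.5145)·4 + (-0.6860)·3 + (-0.5145)·1 = -4.6305; q_2·c_3 = (-0.4068)·4 + (-0.3329)·3 + 0.8507·1 = -1.7753.
u_3 = c_3 + 4.6305·q_1 + 1.7753·q_2 = (0.8953, -0.7674, 0.1279).

u_3 = (0.8953, -0.7674, 0.1279)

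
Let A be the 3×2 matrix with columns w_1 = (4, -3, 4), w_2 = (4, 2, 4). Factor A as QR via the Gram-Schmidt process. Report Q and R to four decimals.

Q = [[0.6247, 0.3313], [-0.4685, 0.8835], [0.6247, 0.3313]], R = [[6.4031, 4.0605], [0.0000, 4.4173]]

q_1 = w_1/‖w_1‖ = (4, -3, 4)/6.4031 = (0.6247, -0.4685, 0.6247).
r_{12} = q_1·w_2 = 4.0605.
u_2 = w_2 − 4.0605·q_1 = (1.4634, 3.9024, 1.4634).
‖u_2‖ = 4.4173, so q_2 = (0.3313, 0.8835, 0.3313).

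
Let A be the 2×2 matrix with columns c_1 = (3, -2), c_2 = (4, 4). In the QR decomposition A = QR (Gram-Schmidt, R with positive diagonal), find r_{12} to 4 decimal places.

q_1 = c_1/‖c_1‖ = (3, -2)/3.6056 = (0.8321, -0.5547).
r_{12} = q_1·c_2 = 1.1094.

r_{12} = 1.1094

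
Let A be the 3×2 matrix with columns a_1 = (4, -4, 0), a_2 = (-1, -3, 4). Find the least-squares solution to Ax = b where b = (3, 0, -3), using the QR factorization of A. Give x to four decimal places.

x = (0.5625, -0.7500)

a_1 = (4, -4, 0); ‖a_1‖ = 5.6569, so q_1 = (0.7071, -0.7071, 0.0000).
q_1·a_2 = 0.7071·(-1) + (-0.7071)·(-3) + 0.0000·4 = 1.4142.
u_2 = a_2 − 1.4142·q_1 = (-2.0000, -2.0000, 4.0000).
‖u_2‖ = 4.8990, so q_2 = (-0.4082, -0.4082, 0.8165).
Qᵀb = (2.1213, -3.6742).
Back-substitute: x_2 = -3.6742/4.8990 = -0.7500.
x_1 = (2.1213 − 1.4142·(-0.7500))/5.6569 = 0.5625.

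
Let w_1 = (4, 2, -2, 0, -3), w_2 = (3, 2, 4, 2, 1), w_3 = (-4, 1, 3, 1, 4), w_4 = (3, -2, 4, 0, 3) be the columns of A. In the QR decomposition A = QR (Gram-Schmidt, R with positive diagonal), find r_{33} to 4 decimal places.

r_{33} = 2.6464

q_1 = w_1/‖w_1‖ = (4, 2, -2, 0, -3)/5.7446 = (0.6963, 0.3482, -0.3482, 0.0000, -0.5222).
r_{12} = q_1·w_2 = 0.8704.
u_2 = w_2 − 0.8704·q_1 = (2.3939, 1.6970, 4.3030, 2.0000, 1.4545).
‖u_2‖ = 5.7656, so q_2 = (0.4152, 0.2943, 0.7463, 0.3469, 0.2523).
r_{13} = q_1·w_3 = -5.5705; r_{23} = q_2·w_3 = 2.2285.
u_3 = w_3 + 5.5705·q_1 − 2.2285·q_2 = (-1.0465, 2.2835, -0.6026, 0.2270, 0.5287).
r_{33} = ‖u_3‖ = 2.6464.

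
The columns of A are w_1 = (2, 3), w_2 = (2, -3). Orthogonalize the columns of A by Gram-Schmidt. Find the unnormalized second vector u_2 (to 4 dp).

q_1 = w_1/‖w_1‖ = (2, 3)/3.6056 = (0.5547, 0.8321).
r_{12} = q_1·w_2 = -1.3868.
u_2 = w_2 + 1.3868·q_1 = (2.7692, -1.8462).

u_2 = (2.7692, -1.8462)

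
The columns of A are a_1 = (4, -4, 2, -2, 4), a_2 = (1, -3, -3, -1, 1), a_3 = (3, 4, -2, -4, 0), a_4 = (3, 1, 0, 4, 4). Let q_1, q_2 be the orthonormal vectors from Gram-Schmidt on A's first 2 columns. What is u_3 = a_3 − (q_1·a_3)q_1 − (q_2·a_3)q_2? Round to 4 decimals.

a_1 = (4, -4, 2, -2, 4); ‖a_1‖ = 7.4833, so q_1 = (0.5345, -0.5345, 0.2673, -0.2673, 0.5345).
q_1·a_2 = 0.5345·1 + (-0.5345)·(-3) + 0.2673·(-3) + (-0.2673)·(-1) + 0.5345·1 = 2.1381.
u_2 = a_2 − 2.1381·q_1 = (-0.1429, -1.8571, -3.5714, -0.4286, -0.1429).
‖u_2‖ = 4.0532, so q_2 = (-0.0352, -0.4582, -0.8811, -0.1057, -0.0352).
q_1·a_3 = 0.5345·3 + (-0.5345)·4 + 0.2673·(-2) + (-0.2673)·(-4) + 0.5345·0 = 0.0000; q_2·a_3 = (-0.0352)·3 + (-0.4582)·4 + (-0.8811)·(-2) + (-0.1057)·(-4) + (-0.0352)·0 = 0.2467.
u_3 = a_3 + 0.0000·q_1 − 0.2467·q_2 = (3.0087, 4.1130, -1.7826, -3.9739, 0.0087).

u_3 = (3.0087, 4.1130, -1.7826, -3.9739, 0.0087)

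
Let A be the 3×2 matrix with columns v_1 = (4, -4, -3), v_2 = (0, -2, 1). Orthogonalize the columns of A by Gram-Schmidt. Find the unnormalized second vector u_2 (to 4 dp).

v_1 = (4, -4, -3); ‖v_1‖ = 6.4031, so q_1 = (0.6247, -0.6247, -0.4685).
q_1·v_2 = 0.6247·0 + (-0.6247)·(-2) + (-0.4685)·1 = 0.7809.
u_2 = v_2 − 0.7809·q_1 = (-0.4878, -1.5122, 1.3659).

u_2 = (-0.4878, -1.5122, 1.3659)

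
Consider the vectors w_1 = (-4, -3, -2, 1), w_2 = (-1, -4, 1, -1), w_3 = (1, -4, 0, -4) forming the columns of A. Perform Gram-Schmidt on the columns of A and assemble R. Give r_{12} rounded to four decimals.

r_{12} = 2.3735

w_1 = (-4, -3, -2, 1); ‖w_1‖ = 5.4772, so e_1 = (-0.7303, -0.5477, -0.3651, 0.1826).
r_{12} = e_1·w_2 = 2.3735.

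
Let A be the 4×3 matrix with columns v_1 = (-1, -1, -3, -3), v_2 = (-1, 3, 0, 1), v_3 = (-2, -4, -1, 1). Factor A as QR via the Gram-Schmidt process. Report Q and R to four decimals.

v_1 = (-1, -1, -3, -3); ‖v_1‖ = 4.4721, so e_1 = (-0.2236, -0.2236, -0.6708, -0.6708).
e_1·v_2 = (-0.2236)·(-1) + (-0.2236)·3 + (-0.6708)·0 + (-0.6708)·1 = -1.1180.
u_2 = v_2 + 1.1180·e_1 = (-1.2500, 2.7500, -0.7500, 0.2500).
‖u_2‖ = 3.1225, so e_2 = (-0.4003, 0.8807, -0.2402, 0.0801).
e_1·v_3 = (-0.2236)·(-2) + (-0.2236)·(-4) + (-0.6708)·(-1) + (-0.6708)·1 = 1.3416; e_2·v_3 = (-0.4003)·(-2) + 0.8807·(-4) + (-0.2402)·(-1) + 0.0801·1 = -2.4019.
u_3 = v_3 − 1.3416·e_1 + 2.4019·e_2 = (-2.6615, -1.5846, -0.6769, 2.0923).
‖u_3‖ = 3.7988, so e_3 = (-0.7006, -0.4171, -0.1782, 0.5508).

Q = [[-0.2236, -0.4003, -0.7006], [-0.2236, 0.8807, -0.4171], [-0.6708, -0.2402, -0.1782], [-0.6708, 0.0801, 0.5508]], R = [[4.4721, -1.1180, 1.3416], [0.0000, 3.1225, -2.4019], [0.0000, 0.0000, 3.7988]]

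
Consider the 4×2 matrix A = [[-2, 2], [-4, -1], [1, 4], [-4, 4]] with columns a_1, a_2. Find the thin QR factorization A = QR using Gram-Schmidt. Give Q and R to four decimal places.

q_1 = a_1/‖a_1‖ = (-2, -4, 1, -4)/6.0828 = (-0.3288, -0.6576, 0.1644, -0.6576).
r_{12} = q_1·a_2 = -1.9728.
u_2 = a_2 + 1.9728·q_1 = (1.3514, -2.2973, 4.3243, 2.7027).
‖u_2‖ = 5.7540, so q_2 = (0.2349, -0.3993, 0.7515, 0.4697).

Q = [[-0.3288, 0.2349], [-0.6576, -0.3993], [0.1644, 0.7515], [-0.6576, 0.4697]], R = [[6.0828, -1.9728], [0.0000, 5.7540]]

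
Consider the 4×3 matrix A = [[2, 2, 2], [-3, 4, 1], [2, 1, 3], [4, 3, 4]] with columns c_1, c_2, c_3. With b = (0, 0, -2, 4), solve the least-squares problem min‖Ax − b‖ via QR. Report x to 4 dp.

q_1 = c_1/‖c_1‖ = (2, -3, 2, 4)/5.7446 = (0.3482, -0.5222, 0.3482, 0.6963).
r_{12} = q_1·c_2 = 1.0445.
u_2 = c_2 − 1.0445·q_1 = (1.6364, 4.5455, 0.6364, 2.2727).
‖u_2‖ = 5.3767, so q_2 = (0.3043, 0.8454, 0.1184, 0.4227).
r_{13} = q_1·c_3 = 4.0038; r_{23} = q_2·c_3 = 3.4999.
u_3 = c_3 − 4.0038·q_1 − 3.4999·q_2 = (-0.4591, 0.1321, 1.1918, -0.2673).
‖u_3‖ = 1.3115, so q_3 = (-0.3501, 0.1007, 0.9087, -0.2038).
Qᵀb = (2.0889, 1.4541, -2.6327).
Back-substitute: x_3 = -2.6327/1.3115 = -2.0073.
x_2 = (1.4541 − 3.4999·(-2.0073))/5.3767 = 1.5771.
x_1 = (2.0889 − 1.0445·1.5771 − 4.0038·(-2.0073))/5.7446 = 1.4759.

x = (1.4759, 1.5771, -2.0073)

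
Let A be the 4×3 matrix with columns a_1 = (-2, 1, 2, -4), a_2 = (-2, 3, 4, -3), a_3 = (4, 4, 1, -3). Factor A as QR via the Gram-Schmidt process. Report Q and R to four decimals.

Q = [[-0.4000, 0.0538, 0.8081], [0.2000, 0.6458, 0.3884], [0.4000, 0.6189, -0.1880], [-0.8000, 0.4440, -0.4009]], R = [[5.0000, 5.4000, 2.0000], [0.0000, 2.9732, 2.0853], [0.0000, 0.0000, 5.8010]]

a_1 = (-2, 1, 2, -4); ‖a_1‖ = 5.0000, so e_1 = (-0.4000, 0.2000, 0.4000, -0.8000).
e_1·a_2 = (-0.4000)·(-2) + 0.2000·3 + 0.4000·4 + (-0.8000)·(-3) = 5.4000.
u_2 = a_2 − 5.4000·e_1 = (0.1600, 1.9200, 1.8400, 1.3200).
‖u_2‖ = 2.9732, so e_2 = (0.0538, 0.6458, 0.6189, 0.4440).
e_1·a_3 = (-0.4000)·4 + 0.2000·4 + 0.4000·1 + (-0.8000)·(-3) = 2.0000; e_2·a_3 = 0.0538·4 + 0.6458·4 + 0.6189·1 + 0.4440·(-3) = 2.0853.
u_3 = a_3 − 2.0000·e_1 − 2.0853·e_2 = (4.6878, 2.2534, -1.0905, -2.3258).
‖u_3‖ = 5.8010, so e_3 = (0.8081, 0.3884, -0.1880, -0.4009).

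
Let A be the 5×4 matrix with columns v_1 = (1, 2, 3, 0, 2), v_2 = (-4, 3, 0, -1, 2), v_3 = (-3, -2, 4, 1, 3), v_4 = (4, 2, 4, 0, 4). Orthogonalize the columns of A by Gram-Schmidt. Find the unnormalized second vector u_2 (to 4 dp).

v_1 = (1, 2, 3, 0, 2); ‖v_1‖ = 4.2426, so e_1 = (0.2357, 0.4714, 0.7071, 0.0000, 0.4714).
e_1·v_2 = 0.2357·(-4) + 0.4714·3 + 0.7071·0 + 0.0000·(-1) + 0.4714·2 = 1.4142.
u_2 = v_2 − 1.4142·e_1 = (-4.3333, 2.3333, -1.0000, -1.0000, 1.3333).

u_2 = (-4.3333, 2.3333, -1.0000, -1.0000, 1.3333)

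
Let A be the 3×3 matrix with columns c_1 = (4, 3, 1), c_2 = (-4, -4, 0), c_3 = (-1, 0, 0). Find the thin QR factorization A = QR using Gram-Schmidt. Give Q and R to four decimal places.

c_1 = (4, 3, 1); ‖c_1‖ = 5.0990, so q_1 = (0.7845, 0.5883, 0.1961).
q_1·c_2 = 0.7845·(-4) + 0.5883·(-4) + 0.1961·0 = -5.4913.
u_2 = c_2 + 5.4913·q_1 = (0.3077, -0.7692, 1.0769).
‖u_2‖ = 1.3587, so q_2 = (0.2265, -0.5661, 0.7926).
q_1·c_3 = 0.7845·(-1) + 0.5883·0 + 0.1961·0 = -0.7845; q_2·c_3 = 0.2265·(-1) + (-0.5661)·0 + 0.7926·0 = -0.2265.
u_3 = c_3 + 0.7845·q_1 + 0.2265·q_2 = (-0.3333, 0.3333, 0.3333).
‖u_3‖ = 0.5774, so q_3 = (-0.5774, 0.5774, 0.5774).

Q = [[0.7845, 0.2265, -0.5774], [0.5883, -0.5661, 0.5774], [0.1961, 0.7926, 0.5774]], R = [[5.0990, -5.4913, -0.7845], [0.0000, 1.3587, -0.2265], [0.0000, 0.0000, 0.5774]]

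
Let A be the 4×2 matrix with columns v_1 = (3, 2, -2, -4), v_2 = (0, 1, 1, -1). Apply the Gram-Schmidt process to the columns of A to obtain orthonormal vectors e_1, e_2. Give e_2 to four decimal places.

e_1 = v_1/‖v_1‖ = (3, 2, -2, -4)/5.7446 = (0.5222, 0.3482, -0.3482, -0.6963).
r_{12} = e_1·v_2 = 0.6963.
u_2 = v_2 − 0.6963·e_1 = (-0.3636, 0.7576, 1.2424, -0.5152).
‖u_2‖ = 1.5859, so e_2 = (-0.2293, 0.4777, 0.7834, -0.3248).

e_2 = (-0.2293, 0.4777, 0.7834, -0.3248)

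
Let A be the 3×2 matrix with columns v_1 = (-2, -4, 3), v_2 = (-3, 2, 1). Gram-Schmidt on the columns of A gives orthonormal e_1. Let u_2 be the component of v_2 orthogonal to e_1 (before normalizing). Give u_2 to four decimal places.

u_2 = (-2.9310, 2.1379, 0.8966)

v_1 = (-2, -4, 3); ‖v_1‖ = 5.3852, so e_1 = (-0.3714, -0.7428, 0.5571).
e_1·v_2 = (-0.3714)·(-3) + (-0.7428)·2 + 0.5571·1 = 0.1857.
u_2 = v_2 − 0.1857·e_1 = (-2.9310, 2.1379, 0.8966).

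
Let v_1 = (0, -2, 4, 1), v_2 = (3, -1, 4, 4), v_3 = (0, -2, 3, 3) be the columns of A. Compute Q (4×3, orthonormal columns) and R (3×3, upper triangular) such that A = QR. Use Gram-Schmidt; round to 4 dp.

v_1 = (0, -2, 4, 1); ‖v_1‖ = 4.5826, so e_1 = (0.0000, -0.4364, 0.8729, 0.2182).
e_1·v_2 = 0.0000·3 + (-0.4364)·(-1) + 0.8729·4 + 0.2182·4 = 4.8008.
u_2 = v_2 − 4.8008·e_1 = (3.0000, 1.0952, -0.1905, 2.9524).
‖u_2‖ = 4.3534, so e_2 = (0.6891, 0.2516, -0.0438, 0.6782).
e_1·v_3 = 0.0000·0 + (-0.4364)·(-2) + 0.8729·3 + 0.2182·3 = 4.1461; e_2·v_3 = 0.6891·0 + 0.2516·(-2) + (-0.0438)·3 + 0.6782·3 = 1.4001.
u_3 = v_3 − 4.1461·e_1 − 1.4001·e_2 = (-0.9648, -0.5427, -0.5578, 1.1457).
‖u_3‖ = 1.6880, so e_3 = (-0.5716, -0.3215, -0.3304, 0.6788).

Q = [[0.0000, 0.6891, -0.5716], [-0.4364, 0.2516, -0.3215], [0.8729, -0.0438, -0.3304], [0.2182, 0.6782, 0.6788]], R = [[4.5826, 4.8008, 4.1461], [0.0000, 4.3534, 1.4001], [0.0000, 0.0000, 1.6880]]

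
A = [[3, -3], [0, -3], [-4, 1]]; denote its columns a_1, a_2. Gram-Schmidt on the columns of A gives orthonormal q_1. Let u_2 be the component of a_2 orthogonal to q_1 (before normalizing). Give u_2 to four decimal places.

q_1 = a_1/‖a_1‖ = (3, 0, -4)/5.0000 = (0.6000, 0.0000, -0.8000).
r_{12} = q_1·a_2 = -2.6000.
u_2 = a_2 + 2.6000·q_1 = (-1.4400, -3.0000, -1.0800).

u_2 = (-1.4400, -3.0000, -1.0800)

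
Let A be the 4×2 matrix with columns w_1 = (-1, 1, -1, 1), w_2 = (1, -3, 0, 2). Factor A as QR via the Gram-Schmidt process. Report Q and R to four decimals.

q_1 = w_1/‖w_1‖ = (-1, 1, -1, 1)/2.0000 = (-0.5000, 0.5000, -0.5000, 0.5000).
r_{12} = q_1·w_2 = -1.0000.
u_2 = w_2 + 1.0000·q_1 = (0.5000, -2.5000, -0.5000, 2.5000).
‖u_2‖ = 3.6056, so q_2 = (0.1387, -0.6934, -0.1387, 0.6934).

Q = [[-0.5000, 0.1387], [0.5000, -0.6934], [-0.5000, -0.1387], [0.5000, 0.6934]], R = [[2.0000, -1.0000], [0.0000, 3.6056]]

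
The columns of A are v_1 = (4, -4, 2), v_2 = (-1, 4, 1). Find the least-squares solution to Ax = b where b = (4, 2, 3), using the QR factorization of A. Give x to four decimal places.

x = (1.1667, 1.5556)

q_1 = v_1/‖v_1‖ = (4, -4, 2)/6.0000 = (0.6667, -0.6667, 0.3333).
r_{12} = q_1·v_2 = -3.0000.
u_2 = v_2 + 3.0000·q_1 = (1.0000, 2.0000, 2.0000).
‖u_2‖ = 3.0000, so q_2 = (0.3333, 0.6667, 0.6667).
Qᵀb = (2.3333, 4.6667).
Back-substitute: x_2 = 4.6667/3.0000 = 1.5556.
x_1 = (2.3333 + 3.0000·1.5556)/6.0000 = 1.1667.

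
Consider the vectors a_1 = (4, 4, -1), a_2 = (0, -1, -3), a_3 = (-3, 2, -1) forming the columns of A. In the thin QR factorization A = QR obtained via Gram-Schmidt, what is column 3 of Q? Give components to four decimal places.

e_3 = (-0.7167, 0.6616, -0.2205)

e_1 = a_1/‖a_1‖ = (4, 4, -1)/5.7446 = (0.6963, 0.6963, -0.1741).
r_{12} = e_1·a_2 = -0.1741.
u_2 = a_2 + 0.1741·e_1 = (0.1212, -0.8788, -3.0303).
‖u_2‖ = 3.1575, so e_2 = (0.0384, -0.2783, -0.9597).
r_{13} = e_1·a_3 = -0.5222; r_{23} = e_2·a_3 = 0.2879.
u_3 = a_3 + 0.5222·e_1 − 0.2879·e_2 = (-2.6474, 2.4438, -0.8146).
‖u_3‖ = 3.6938, so e_3 = (-0.7167, 0.6616, -0.2205).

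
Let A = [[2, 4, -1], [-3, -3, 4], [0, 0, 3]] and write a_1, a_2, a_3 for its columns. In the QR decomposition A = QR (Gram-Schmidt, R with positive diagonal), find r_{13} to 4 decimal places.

r_{13} = -3.8829

e_1 = a_1/‖a_1‖ = (2, -3, 0)/3.6056 = (0.5547, -0.8321, 0.0000).
r_{13} = e_1·a_3 = -3.8829.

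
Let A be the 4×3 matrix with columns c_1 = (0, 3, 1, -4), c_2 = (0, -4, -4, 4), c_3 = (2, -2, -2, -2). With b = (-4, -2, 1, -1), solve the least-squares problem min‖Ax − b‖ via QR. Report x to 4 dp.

c_1 = (0, 3, 1, -4); ‖c_1‖ = 5.0990, so e_1 = (0.0000, 0.5883, 0.1961, -0.7845).
e_1·c_2 = 0.0000·0 + 0.5883·(-4) + 0.1961·(-4) + (-0.7845)·4 = -6.2757.
u_2 = c_2 + 6.2757·e_1 = (0.0000, -0.3077, -2.7692, -0.9231).
‖u_2‖ = 2.9352, so e_2 = (0.0000, -0.1048, -0.9435, -0.3145).
e_1·c_3 = 0.0000·2 + 0.5883·(-2) + 0.1961·(-2) + (-0.7845)·(-2) = 0.0000; e_2·c_3 = 0.0000·2 + (-0.1048)·(-2) + (-0.9435)·(-2) + (-0.3145)·(-2) = 2.7255.
u_3 = c_3 + 0.0000·e_1 − 2.7255·e_2 = (2.0000, -1.7143, 0.5714, -1.1429).
‖u_3‖ = 2.9277, so e_3 = (0.6831, -0.5855, 0.1952, -0.3904).
Qᵀb = (-0.1961, -0.4193, -0.9759).
Back-substitute: x_3 = -0.9759/2.9277 = -0.3333.
x_2 = (-0.4193 − 2.7255·(-0.3333))/2.9352 = 0.1667.
x_1 = (-0.1961 + 6.2757·0.1667 + 0.0000·(-0.3333))/5.0990 = 0.1667.

x = (0.1667, 0.1667, -0.3333)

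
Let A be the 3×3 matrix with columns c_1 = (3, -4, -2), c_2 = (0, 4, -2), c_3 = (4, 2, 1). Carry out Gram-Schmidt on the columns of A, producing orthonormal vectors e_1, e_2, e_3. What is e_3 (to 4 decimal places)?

e_1 = c_1/‖c_1‖ = (3, -4, -2)/5.3852 = (0.5571, -0.7428, -0.3714).
r_{12} = e_1·c_2 = -2.2283.
u_2 = c_2 + 2.2283·e_1 = (1.2414, 2.3448, -2.8276).
‖u_2‖ = 3.8774, so e_2 = (0.3202, 0.6047, -0.7292).
r_{13} = e_1·c_3 = 0.3714; r_{23} = e_2·c_3 = 1.7609.
u_3 = c_3 − 0.3714·e_1 − 1.7609·e_2 = (3.2294, 1.2110, 2.4220).
‖u_3‖ = 4.2144, so e_3 = (0.7663, 0.2873, 0.5747).

e_3 = (0.7663, 0.2873, 0.5747)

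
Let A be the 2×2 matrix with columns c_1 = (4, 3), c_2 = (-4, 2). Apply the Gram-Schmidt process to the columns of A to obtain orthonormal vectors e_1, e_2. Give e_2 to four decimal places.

e_2 = (-0.6000, 0.8000)

c_1 = (4, 3); ‖c_1‖ = 5.0000, so e_1 = (0.8000, 0.6000).
e_1·c_2 = 0.8000·(-4) + 0.6000·2 = -2.0000.
u_2 = c_2 + 2.0000·e_1 = (-2.4000, 3.2000).
‖u_2‖ = 4.0000, so e_2 = (-0.6000, 0.8000).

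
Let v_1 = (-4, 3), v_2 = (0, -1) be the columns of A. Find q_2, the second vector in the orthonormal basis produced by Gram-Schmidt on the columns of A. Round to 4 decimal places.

v_1 = (-4, 3); ‖v_1‖ = 5.0000, so q_1 = (-0.8000, 0.6000).
q_1·v_2 = (-0.8000)·0 + 0.6000·(-1) = -0.6000.
u_2 = v_2 + 0.6000·q_1 = (-0.4800, -0.6400).
‖u_2‖ = 0.8000, so q_2 = (-0.6000, -0.8000).

q_2 = (-0.6000, -0.8000)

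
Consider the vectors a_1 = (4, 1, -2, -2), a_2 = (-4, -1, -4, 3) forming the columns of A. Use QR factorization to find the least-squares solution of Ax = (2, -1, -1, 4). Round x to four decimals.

a_1 = (4, 1, -2, -2); ‖a_1‖ = 5.0000, so q_1 = (0.8000, 0.2000, -0.4000, -0.4000).
q_1·a_2 = 0.8000·(-4) + 0.2000·(-1) + (-0.4000)·(-4) + (-0.4000)·3 = -3.0000.
u_2 = a_2 + 3.0000·q_1 = (-1.6000, -0.4000, -5.2000, 1.8000).
‖u_2‖ = 5.7446, so q_2 = (-0.2785, -0.0696, -0.9052, 0.3133).
Qᵀb = (0.2000, 1.6711).
Back-substitute: x_2 = 1.6711/5.7446 = 0.2909.
x_1 = (0.2000 + 3.0000·0.2909)/5.0000 = 0.2145.

x = (0.2145, 0.2909)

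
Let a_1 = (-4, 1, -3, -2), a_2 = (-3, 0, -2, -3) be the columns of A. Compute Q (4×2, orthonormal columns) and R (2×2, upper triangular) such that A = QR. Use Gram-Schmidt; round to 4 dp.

a_1 = (-4, 1, -3, -2); ‖a_1‖ = 5.4772, so q_1 = (-0.7303, 0.1826, -0.5477, -0.3651).
q_1·a_2 = (-0.7303)·(-3) + 0.1826·0 + (-0.5477)·(-2) + (-0.3651)·(-3) = 4.3818.
u_2 = a_2 − 4.3818·q_1 = (0.2000, -0.8000, 0.4000, -1.4000).
‖u_2‖ = 1.6733, so q_2 = (0.1195, -0.4781, 0.2390, -0.8367).

Q = [[-0.7303, 0.1195], [0.1826, -0.4781], [-0.5477, 0.2390], [-0.3651, -0.8367]], R = [[5.4772, 4.3818], [0.0000, 1.6733]]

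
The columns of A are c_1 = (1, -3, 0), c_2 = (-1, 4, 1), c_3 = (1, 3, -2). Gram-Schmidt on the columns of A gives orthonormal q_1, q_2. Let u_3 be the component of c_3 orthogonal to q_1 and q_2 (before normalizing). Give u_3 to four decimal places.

q_1 = c_1/‖c_1‖ = (1, -3, 0)/3.1623 = (0.3162, -0.9487, 0.0000).
r_{12} = q_1·c_2 = -4.1110.
u_2 = c_2 + 4.1110·q_1 = (0.3000, 0.1000, 1.0000).
‖u_2‖ = 1.0488, so q_2 = (0.2860, 0.0953, 0.9535).
r_{13} = q_1·c_3 = -2.5298; r_{23} = q_2·c_3 = -1.3348.
u_3 = c_3 + 2.5298·q_1 + 1.3348·q_2 = (2.1818, 0.7273, -0.7273).

u_3 = (2.1818, 0.7273, -0.7273)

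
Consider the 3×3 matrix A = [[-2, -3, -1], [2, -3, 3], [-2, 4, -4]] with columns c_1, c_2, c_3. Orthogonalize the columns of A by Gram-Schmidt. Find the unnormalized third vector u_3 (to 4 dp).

u_3 = (-0.0465, -0.3256, -0.2791)

c_1 = (-2, 2, -2); ‖c_1‖ = 3.4641, so q_1 = (-0.5774, 0.5774, -0.5774).
q_1·c_2 = (-0.5774)·(-3) + 0.5774·(-3) + (-0.5774)·4 = -2.3094.
u_2 = c_2 + 2.3094·q_1 = (-4.3333, -1.6667, 2.6667).
‖u_2‖ = 5.3541, so q_2 = (-0.8093, -0.3113, 0.4981).
q_1·c_3 = (-0.5774)·(-1) + 0.5774·3 + (-0.5774)·(-4) = 4.6188; q_2·c_3 = (-0.8093)·(-1) + (-0.3113)·3 + 0.4981·(-4) = -2.1167.
u_3 = c_3 − 4.6188·q_1 + 2.1167·q_2 = (-0.0465, -0.3256, -0.2791).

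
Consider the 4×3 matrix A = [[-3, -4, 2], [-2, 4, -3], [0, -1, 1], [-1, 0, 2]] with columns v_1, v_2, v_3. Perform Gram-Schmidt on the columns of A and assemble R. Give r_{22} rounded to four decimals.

r_{22} = 5.6442

v_1 = (-3, -2, 0, -1); ‖v_1‖ = 3.7417, so q_1 = (-0.8018, -0.5345, 0.0000, -0.2673).
q_1·v_2 = (-0.8018)·(-4) + (-0.5345)·4 + 0.0000·(-1) + (-0.2673)·0 = 1.0690.
u_2 = v_2 − 1.0690·q_1 = (-3.1429, 4.5714, -1.0000, 0.2857).
r_{22} = ‖u_2‖ = 5.6442.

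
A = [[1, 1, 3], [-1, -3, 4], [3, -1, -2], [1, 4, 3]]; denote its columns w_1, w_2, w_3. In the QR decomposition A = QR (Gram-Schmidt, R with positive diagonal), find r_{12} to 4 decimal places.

w_1 = (1, -1, 3, 1); ‖w_1‖ = 3.4641, so e_1 = (0.2887, -0.2887, 0.8660, 0.2887).
r_{12} = e_1·w_2 = 1.4434.

r_{12} = 1.4434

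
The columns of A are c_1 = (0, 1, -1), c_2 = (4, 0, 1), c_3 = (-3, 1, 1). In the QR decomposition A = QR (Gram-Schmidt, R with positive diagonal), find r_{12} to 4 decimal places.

r_{12} = -0.7071

c_1 = (0, 1, -1); ‖c_1‖ = 1.4142, so q_1 = (0.0000, 0.7071, -0.7071).
r_{12} = q_1·c_2 = -0.7071.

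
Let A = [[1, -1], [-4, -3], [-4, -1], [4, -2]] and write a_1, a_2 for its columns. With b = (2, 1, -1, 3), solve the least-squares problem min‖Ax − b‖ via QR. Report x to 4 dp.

x = (0.4082, -0.8571)

a_1 = (1, -4, -4, 4); ‖a_1‖ = 7.0000, so e_1 = (0.1429, -0.5714, -0.5714, 0.5714).
e_1·a_2 = 0.1429·(-1) + (-0.5714)·(-3) + (-0.5714)·(-1) + 0.5714·(-2) = 1.0000.
u_2 = a_2 − 1.0000·e_1 = (-1.1429, -2.4286, -0.4286, -2.5714).
‖u_2‖ = 3.7417, so e_2 = (-0.3054, -0.6491, -0.1145, -0.6872).
Qᵀb = (2.0000, -3.2071).
Back-substitute: x_2 = -3.2071/3.7417 = -0.8571.
x_1 = (2.0000 − 1.0000·(-0.8571))/7.0000 = 0.4082.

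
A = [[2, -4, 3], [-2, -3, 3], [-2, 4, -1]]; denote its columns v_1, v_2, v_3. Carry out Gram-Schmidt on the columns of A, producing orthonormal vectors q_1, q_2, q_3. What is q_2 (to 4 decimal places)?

q_2 = (-0.4082, -0.8165, 0.4082)

v_1 = (2, -2, -2); ‖v_1‖ = 3.4641, so q_1 = (0.5774, -0.5774, -0.5774).
q_1·v_2 = 0.5774·(-4) + (-0.5774)·(-3) + (-0.5774)·4 = -2.8868.
u_2 = v_2 + 2.8868·q_1 = (-2.3333, -4.6667, 2.3333).
‖u_2‖ = 5.7155, so q_2 = (-0.4082, -0.8165, 0.4082).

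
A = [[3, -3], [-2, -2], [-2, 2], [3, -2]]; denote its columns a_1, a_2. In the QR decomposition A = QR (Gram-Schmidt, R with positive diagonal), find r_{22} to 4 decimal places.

r_{22} = 3.5137

a_1 = (3, -2, -2, 3); ‖a_1‖ = 5.0990, so e_1 = (0.5883, -0.3922, -0.3922, 0.5883).
e_1·a_2 = 0.5883·(-3) + (-0.3922)·(-2) + (-0.3922)·2 + 0.5883·(-2) = -2.9417.
u_2 = a_2 + 2.9417·e_1 = (-1.2692, -3.1538, 0.8462, -0.2692).
r_{22} = ‖u_2‖ = 3.5137.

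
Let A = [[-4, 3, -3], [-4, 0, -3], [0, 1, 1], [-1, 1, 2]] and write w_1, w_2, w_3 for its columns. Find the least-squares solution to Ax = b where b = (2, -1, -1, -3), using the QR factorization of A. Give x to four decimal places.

x = (1.2713, 0.9139, -1.4124)

w_1 = (-4, -4, 0, -1); ‖w_1‖ = 5.7446, so e_1 = (-0.6963, -0.6963, 0.0000, -0.1741).
e_1·w_2 = (-0.6963)·3 + (-0.6963)·0 + 0.0000·1 + (-0.1741)·1 = -2.2630.
u_2 = w_2 + 2.2630·e_1 = (1.4242, -1.5758, 1.0000, 0.6061).
‖u_2‖ = 2.4246, so e_2 = (0.5874, -0.6499, 0.4124, 0.2500).
e_1·w_3 = (-0.6963)·(-3) + (-0.6963)·(-3) + 0.0000·1 + (-0.1741)·2 = 3.8297; e_2·w_3 = 0.5874·(-3) + (-0.6499)·(-3) + 0.4124·1 + 0.2500·2 = 1.0998.
u_3 = w_3 − 3.8297·e_1 − 1.0998·e_2 = (-0.9794, 0.3814, 0.5464, 2.3918).
‖u_3‖ = 2.6690, so e_3 = (-0.3669, 0.1429, 0.2047, 0.8961).
Qᵀb = (-0.1741, 0.6624, -3.7699).
Back-substitute: x_3 = -3.7699/2.6690 = -1.4124.
x_2 = (0.6624 − 1.0998·(-1.4124))/2.4246 = 0.9139.
x_1 = (-0.1741 + 2.2630·0.9139 − 3.8297·(-1.4124))/5.7446 = 1.2713.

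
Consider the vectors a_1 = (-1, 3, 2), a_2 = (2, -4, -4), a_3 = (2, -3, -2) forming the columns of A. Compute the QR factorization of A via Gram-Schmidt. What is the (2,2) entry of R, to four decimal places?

r_{22} = 1.1952

a_1 = (-1, 3, 2); ‖a_1‖ = 3.7417, so q_1 = (-0.2673, 0.8018, 0.5345).
q_1·a_2 = (-0.2673)·2 + 0.8018·(-4) + 0.5345·(-4) = -5.8797.
u_2 = a_2 + 5.8797·q_1 = (0.4286, 0.7143, -0.8571).
r_{22} = ‖u_2‖ = 1.1952.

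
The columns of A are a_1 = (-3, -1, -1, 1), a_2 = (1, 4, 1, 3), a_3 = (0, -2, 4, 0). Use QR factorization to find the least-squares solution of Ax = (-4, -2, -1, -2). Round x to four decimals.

a_1 = (-3, -1, -1, 1); ‖a_1‖ = 3.4641, so e_1 = (-0.8660, -0.2887, -0.2887, 0.2887).
e_1·a_2 = (-0.8660)·1 + (-0.2887)·4 + (-0.2887)·1 + 0.2887·3 = -1.4434.
u_2 = a_2 + 1.4434·e_1 = (-0.2500, 3.5833, 0.5833, 3.4167).
‖u_2‖ = 4.9917, so e_2 = (-0.0501, 0.7179, 0.1169, 0.6845).
e_1·a_3 = (-0.8660)·0 + (-0.2887)·(-2) + (-0.2887)·4 + 0.2887·0 = -0.5774; e_2·a_3 = (-0.0501)·0 + 0.7179·(-2) + 0.1169·4 + 0.6845·0 = -0.9683.
u_3 = a_3 + 0.5774·e_1 + 0.9683·e_2 = (-0.5485, -1.4716, 3.9465, 0.8294).
‖u_3‖ = 4.3277, so e_3 = (-0.1267, -0.3400, 0.9119, 0.1917).
Qᵀb = (3.7528, -2.7212, -0.1082).
Back-substitute: x_3 = -0.1082/4.3277 = -0.0250.
x_2 = (-2.7212 + 0.9683·(-0.0250))/4.9917 = -0.5500.
x_1 = (3.7528 + 1.4434·(-0.5500) + 0.5774·(-0.0250))/3.4641 = 0.8500.

x = (0.8500, -0.5500, -0.0250)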